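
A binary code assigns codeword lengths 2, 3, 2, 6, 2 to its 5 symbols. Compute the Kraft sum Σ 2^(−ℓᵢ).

With common denominator 2^6 = 64: Σ 2^(−ℓᵢ) = 16/64 + 8/64 + 16/64 + 1/64 + 16/64 = 57/64 = 0.890625.

0.890625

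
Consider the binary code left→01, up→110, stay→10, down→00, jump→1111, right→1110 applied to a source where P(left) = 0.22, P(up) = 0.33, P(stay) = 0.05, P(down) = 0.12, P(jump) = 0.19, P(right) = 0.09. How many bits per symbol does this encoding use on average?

L̄ = Σ pᵢ·ℓᵢ = 0.22·2 + 0.33·3 + 0.05·2 + 0.12·2 + 0.19·4 + 0.09·4 = 2.89 bits/symbol.

2.89 bits/symbol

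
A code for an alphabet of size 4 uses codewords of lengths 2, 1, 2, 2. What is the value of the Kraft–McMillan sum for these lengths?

With common denominator 2^2 = 4: Σ 2^(−ℓᵢ) = 1/4 + 2/4 + 1/4 + 1/4 = 5/4 = 1.25.

1.25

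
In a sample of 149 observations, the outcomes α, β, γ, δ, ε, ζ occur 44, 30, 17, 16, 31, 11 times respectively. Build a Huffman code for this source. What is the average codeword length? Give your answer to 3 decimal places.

2.477 bits/symbol

Probabilities are the counts divided by 149.
Repeatedly combine the two least-probable nodes; the expected code length is the sum of the merged weights.
merge 11/149 + 16/149 → 27/149
merge 17/149 + 27/149 → 44/149
merge 30/149 + 31/149 → 61/149
merge 44/149 + 44/149 → 88/149
merge 61/149 + 88/149 → 1
L = 27/149 + 44/149 + 61/149 + 88/149 + 1 = 369/149 ≈ 2.477 bits/symbol.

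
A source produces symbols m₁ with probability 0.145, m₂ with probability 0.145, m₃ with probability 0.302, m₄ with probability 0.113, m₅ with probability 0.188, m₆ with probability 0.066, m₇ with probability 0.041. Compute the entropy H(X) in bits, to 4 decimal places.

H = −Σ pᵢ log₂ pᵢ.
−0.145·log₂(0.145) = 0.4040
−0.145·log₂(0.145) = 0.4040
−0.302·log₂(0.302) = 0.5217
−0.113·log₂(0.113) = 0.3555
−0.188·log₂(0.188) = 0.4533
−0.066·log₂(0.066) = 0.2588
−0.041·log₂(0.041) = 0.1889
Sum ≈ 2.5861 → 2.5861 bits.

2.5861 bits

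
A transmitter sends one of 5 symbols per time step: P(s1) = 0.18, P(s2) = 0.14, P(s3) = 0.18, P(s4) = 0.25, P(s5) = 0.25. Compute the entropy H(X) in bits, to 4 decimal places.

H = −Σ pᵢ log₂ pᵢ.
−0.18·log₂(0.18) = 0.4453
−0.14·log₂(0.14) = 0.3971
−0.18·log₂(0.18) = 0.4453
−0.25·log₂(0.25) = 0.5000
−0.25·log₂(0.25) = 0.5000
Sum ≈ 2.2877 → 2.2877 bits.

2.2877 bits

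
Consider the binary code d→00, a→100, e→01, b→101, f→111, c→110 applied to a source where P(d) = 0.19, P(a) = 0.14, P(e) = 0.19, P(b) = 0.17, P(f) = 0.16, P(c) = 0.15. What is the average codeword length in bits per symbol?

L̄ = Σ pᵢ·ℓᵢ = 0.19·2 + 0.14·3 + 0.19·2 + 0.17·3 + 0.16·3 + 0.15·3 = 2.62 bits/symbol.

2.62 bits/symbol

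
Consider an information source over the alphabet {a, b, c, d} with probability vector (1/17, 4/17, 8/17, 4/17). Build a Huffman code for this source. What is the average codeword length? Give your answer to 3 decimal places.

1.824 bits/symbol

Repeatedly combine the two least-probable nodes; the expected code length is the sum of the merged weights.
merge 1/17 + 4/17 → 5/17
merge 4/17 + 5/17 → 9/17
merge 8/17 + 9/17 → 1
L = 5/17 + 9/17 + 1 = 31/17 ≈ 1.824 bits/symbol.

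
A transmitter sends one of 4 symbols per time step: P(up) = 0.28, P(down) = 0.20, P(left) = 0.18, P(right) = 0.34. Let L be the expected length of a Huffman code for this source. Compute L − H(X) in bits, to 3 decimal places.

0.047 bits

Entropy H = −Σ p log₂ p ≈ 1.9531 bits.
Huffman merges: 9/50+1/5→19/50; 7/25+17/50→31/50; 19/50+31/50→1. L = 2 ≈ 2.0000.
L − H = 2.0000 − 1.9531 = 0.047 bits.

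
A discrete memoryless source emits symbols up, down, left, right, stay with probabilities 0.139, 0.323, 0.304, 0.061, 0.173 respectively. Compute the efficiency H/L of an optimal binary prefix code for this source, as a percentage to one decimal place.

96.8%

Entropy H = −Σ p log₂ p ≈ 2.1286 bits.
Huffman merges: 61/1000+139/1000→1/5; 173/1000+1/5→373/1000; 38/125+323/1000→627/1000; 373/1000+627/1000→1. L = 11/5 ≈ 2.2000.
Efficiency = H/L = 2.1286/2.2000 = 96.8%.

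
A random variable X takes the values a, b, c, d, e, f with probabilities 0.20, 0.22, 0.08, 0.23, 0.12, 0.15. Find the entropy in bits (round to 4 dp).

H = −Σ pᵢ log₂ pᵢ.
−0.20·log₂(0.20) = 0.4644
−0.22·log₂(0.22) = 0.4806
−0.08·log₂(0.08) = 0.2915
−0.23·log₂(0.23) = 0.4877
−0.12·log₂(0.12) = 0.3671
−0.15·log₂(0.15) = 0.4105
Sum ≈ 2.5017 → 2.5017 bits.

2.5017 bits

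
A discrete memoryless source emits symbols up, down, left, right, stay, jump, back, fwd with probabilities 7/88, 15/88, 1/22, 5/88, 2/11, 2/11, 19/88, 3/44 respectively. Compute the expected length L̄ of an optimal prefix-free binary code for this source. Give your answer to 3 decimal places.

2.852 bits/symbol

Repeatedly combine the two least-probable nodes; the expected code length is the sum of the merged weights.
merge 1/22 + 5/88 → 9/88
merge 3/44 + 7/88 → 13/88
merge 9/88 + 13/88 → 1/4
merge 15/88 + 2/11 → 31/88
merge 2/11 + 19/88 → 35/88
merge 1/4 + 31/88 → 53/88
merge 35/88 + 53/88 → 1
L = 9/88 + 13/88 + 1/4 + 31/88 + 35/88 + 53/88 + 1 = 251/88 ≈ 2.852 bits/symbol.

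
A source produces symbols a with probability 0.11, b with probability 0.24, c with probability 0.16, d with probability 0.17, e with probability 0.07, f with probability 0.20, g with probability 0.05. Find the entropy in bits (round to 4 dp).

2.6511 bits

H = −Σ pᵢ log₂ pᵢ.
−0.11·log₂(0.11) = 0.3503
−0.24·log₂(0.24) = 0.4941
−0.16·log₂(0.16) = 0.4230
−0.17·log₂(0.17) = 0.4346
−0.07·log₂(0.07) = 0.2686
−0.20·log₂(0.20) = 0.4644
−0.05·log₂(0.05) = 0.2161
Sum ≈ 2.6511 → 2.6511 bits.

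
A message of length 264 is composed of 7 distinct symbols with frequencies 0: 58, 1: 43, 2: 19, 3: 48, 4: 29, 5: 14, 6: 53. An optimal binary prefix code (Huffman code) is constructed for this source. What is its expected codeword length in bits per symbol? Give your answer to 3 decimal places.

Probabilities are the counts divided by 264.
Repeatedly combine the two least-probable nodes; the expected code length is the sum of the merged weights.
merge 7/132 + 19/264 → 1/8
merge 29/264 + 1/8 → 31/132
merge 43/264 + 2/11 → 91/264
merge 53/264 + 29/132 → 37/88
merge 31/132 + 91/264 → 51/88
merge 37/88 + 51/88 → 1
L = 1/8 + 31/132 + 91/264 + 37/88 + 51/88 + 1 = 119/44 ≈ 2.705 bits/symbol.

2.705 bits/symbol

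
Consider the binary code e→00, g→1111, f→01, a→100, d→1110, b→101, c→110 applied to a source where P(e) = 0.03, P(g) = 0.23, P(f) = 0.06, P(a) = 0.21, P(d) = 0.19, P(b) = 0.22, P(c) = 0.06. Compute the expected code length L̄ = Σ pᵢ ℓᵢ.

3.33 bits/symbol

L̄ = Σ pᵢ·ℓᵢ = 0.03·2 + 0.23·4 + 0.06·2 + 0.21·3 + 0.19·4 + 0.22·3 + 0.06·3 = 3.33 bits/symbol.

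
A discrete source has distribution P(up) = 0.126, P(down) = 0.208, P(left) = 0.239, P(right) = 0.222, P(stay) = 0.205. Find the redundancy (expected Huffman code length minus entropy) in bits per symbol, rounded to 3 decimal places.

Entropy H = −Σ p log₂ p ≈ 2.2920 bits.
Huffman merges: 63/500+41/200→331/1000; 26/125+111/500→43/100; 239/1000+331/1000→57/100; 43/100+57/100→1. L = 2331/1000 ≈ 2.3310.
L − H = 2.3310 − 2.2920 = 0.039 bits.

0.039 bits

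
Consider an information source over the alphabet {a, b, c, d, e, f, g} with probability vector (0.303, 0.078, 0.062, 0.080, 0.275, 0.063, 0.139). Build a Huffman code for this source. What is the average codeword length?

2.547 bits/symbol

Repeatedly combine the two least-probable nodes; the expected code length is the sum of the merged weights.
merge 31/500 + 63/1000 → 1/8
merge 39/500 + 2/25 → 79/500
merge 1/8 + 139/1000 → 33/125
merge 79/500 + 33/125 → 211/500
merge 11/40 + 303/1000 → 289/500
merge 211/500 + 289/500 → 1
L = 1/8 + 79/500 + 33/125 + 211/500 + 289/500 + 1 = 2547/1000 = 2.547 bits/symbol.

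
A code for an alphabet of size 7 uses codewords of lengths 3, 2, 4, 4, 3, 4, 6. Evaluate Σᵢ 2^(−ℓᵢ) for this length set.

With common denominator 2^6 = 64: Σ 2^(−ℓᵢ) = 8/64 + 16/64 + 4/64 + 4/64 + 8/64 + 4/64 + 1/64 = 45/64 = 0.703125.

0.703125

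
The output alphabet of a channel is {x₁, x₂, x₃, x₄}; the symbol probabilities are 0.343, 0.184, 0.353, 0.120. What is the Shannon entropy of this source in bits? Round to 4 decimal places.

H = −Σ pᵢ log₂ pᵢ.
−0.343·log₂(0.343) = 0.5295
−0.184·log₂(0.184) = 0.4494
−0.353·log₂(0.353) = 0.5303
−0.120·log₂(0.120) = 0.3671
Sum ≈ 1.8762 → 1.8762 bits.

1.8762 bits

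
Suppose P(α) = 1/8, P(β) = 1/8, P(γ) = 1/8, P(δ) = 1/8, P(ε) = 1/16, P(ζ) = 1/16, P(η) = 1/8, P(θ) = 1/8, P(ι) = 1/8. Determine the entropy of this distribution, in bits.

3.125 bits

Each probability is a power of 1/2, so log₂(1/p) is an integer.
H = Σ p·log₂(1/p) = 1/8·3 + 1/8·3 + 1/8·3 + 1/8·3 + 1/16·4 + 1/16·4 + 1/8·3 + 1/8·3 + 1/8·3 = 3.125 bits.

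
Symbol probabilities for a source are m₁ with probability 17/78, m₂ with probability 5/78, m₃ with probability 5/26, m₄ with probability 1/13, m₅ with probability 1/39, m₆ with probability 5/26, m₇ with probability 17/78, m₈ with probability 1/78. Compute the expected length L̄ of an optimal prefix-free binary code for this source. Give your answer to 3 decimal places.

2.692 bits/symbol

Repeatedly combine the two least-probable nodes; the expected code length is the sum of the merged weights.
merge 1/78 + 1/39 → 1/26
merge 1/26 + 5/78 → 4/39
merge 1/13 + 4/39 → 7/39
merge 7/39 + 5/26 → 29/78
merge 5/26 + 17/78 → 16/39
merge 17/78 + 29/78 → 23/39
merge 16/39 + 23/39 → 1
L = 1/26 + 4/39 + 7/39 + 29/78 + 16/39 + 23/39 + 1 = 35/13 ≈ 2.692 bits/symbol.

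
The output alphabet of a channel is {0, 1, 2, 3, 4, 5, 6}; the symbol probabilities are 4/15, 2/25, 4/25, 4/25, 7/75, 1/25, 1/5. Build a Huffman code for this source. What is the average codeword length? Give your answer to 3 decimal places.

Repeatedly combine the two least-probable nodes; the expected code length is the sum of the merged weights.
merge 1/25 + 2/25 → 3/25
merge 7/75 + 3/25 → 16/75
merge 4/25 + 4/25 → 8/25
merge 1/5 + 16/75 → 31/75
merge 4/15 + 8/25 → 44/75
merge 31/75 + 44/75 → 1
L = 3/25 + 16/75 + 8/25 + 31/75 + 44/75 + 1 = 199/75 ≈ 2.653 bits/symbol.

2.653 bits/symbol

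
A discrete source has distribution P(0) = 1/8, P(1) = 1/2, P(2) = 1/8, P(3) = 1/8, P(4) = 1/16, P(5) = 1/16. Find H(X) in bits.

Each probability is a power of 1/2, so log₂(1/p) is an integer.
H = Σ p·log₂(1/p) = 1/8·3 + 1/2·1 + 1/8·3 + 1/8·3 + 1/16·4 + 1/16·4 = 2.125 bits.

2.125 bits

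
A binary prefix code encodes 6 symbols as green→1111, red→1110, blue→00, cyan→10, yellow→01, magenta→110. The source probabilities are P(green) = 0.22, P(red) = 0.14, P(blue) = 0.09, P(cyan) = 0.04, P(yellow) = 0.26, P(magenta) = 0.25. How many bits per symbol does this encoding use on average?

2.97 bits/symbol

L̄ = Σ pᵢ·ℓᵢ = 0.22·4 + 0.14·4 + 0.09·2 + 0.04·2 + 0.26·2 + 0.25·3 = 2.97 bits/symbol.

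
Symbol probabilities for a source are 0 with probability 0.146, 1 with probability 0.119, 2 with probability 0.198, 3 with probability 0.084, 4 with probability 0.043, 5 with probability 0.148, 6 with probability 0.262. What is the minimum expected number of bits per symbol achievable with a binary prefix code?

2.667 bits/symbol

Repeatedly combine the two least-probable nodes; the expected code length is the sum of the merged weights.
merge 43/1000 + 21/250 → 127/1000
merge 119/1000 + 127/1000 → 123/500
merge 73/500 + 37/250 → 147/500
merge 99/500 + 123/500 → 111/250
merge 131/500 + 147/500 → 139/250
merge 111/250 + 139/250 → 1
L = 127/1000 + 123/500 + 147/500 + 111/250 + 139/250 + 1 = 2667/1000 = 2.667 bits/symbol.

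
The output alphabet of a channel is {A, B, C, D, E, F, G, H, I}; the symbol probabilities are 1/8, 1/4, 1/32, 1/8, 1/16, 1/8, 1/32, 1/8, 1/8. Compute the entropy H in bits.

2.9375 bits

Each probability is a power of 1/2, so log₂(1/p) is an integer.
H = Σ p·log₂(1/p) = 1/8·3 + 1/4·2 + 1/32·5 + 1/8·3 + 1/16·4 + 1/8·3 + 1/32·5 + 1/8·3 + 1/8·3 = 2.9375 bits.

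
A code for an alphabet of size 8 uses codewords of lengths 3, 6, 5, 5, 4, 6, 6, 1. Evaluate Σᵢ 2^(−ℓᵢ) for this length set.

With common denominator 2^6 = 64: Σ 2^(−ℓᵢ) = 8/64 + 1/64 + 2/64 + 2/64 + 4/64 + 1/64 + 1/64 + 32/64 = 51/64 = 0.796875.

0.796875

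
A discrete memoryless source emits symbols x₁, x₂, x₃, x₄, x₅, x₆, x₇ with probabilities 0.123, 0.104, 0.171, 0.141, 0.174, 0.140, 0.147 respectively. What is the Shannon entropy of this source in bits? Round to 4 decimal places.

2.7884 bits

H = −Σ pᵢ log₂ pᵢ.
−0.123·log₂(0.123) = 0.3719
−0.104·log₂(0.104) = 0.3396
−0.171·log₂(0.171) = 0.4357
−0.141·log₂(0.141) = 0.3985
−0.174·log₂(0.174) = 0.4390
−0.140·log₂(0.140) = 0.3971
−0.147·log₂(0.147) = 0.4066
Sum ≈ 2.7884 → 2.7884 bits.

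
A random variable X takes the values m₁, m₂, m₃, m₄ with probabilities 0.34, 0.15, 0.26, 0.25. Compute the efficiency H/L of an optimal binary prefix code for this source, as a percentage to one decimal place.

97.3%

Entropy H = −Σ p log₂ p ≈ 1.9450 bits.
Huffman merges: 3/20+1/4→2/5; 13/50+17/50→3/5; 2/5+3/5→1. L = 2 ≈ 2.0000.
Efficiency = H/L = 1.9450/2.0000 = 97.3%.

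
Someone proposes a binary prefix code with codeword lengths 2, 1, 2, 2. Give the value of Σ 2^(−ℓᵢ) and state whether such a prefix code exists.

With common denominator 2^2 = 4: Σ 2^(−ℓᵢ) = 1/4 + 2/4 + 1/4 + 1/4 = 5/4 = 1.25.
Kraft's inequality requires Σ ≤ 1; here Σ = 1.25 > 1, so no such prefix code exists.

1.25; no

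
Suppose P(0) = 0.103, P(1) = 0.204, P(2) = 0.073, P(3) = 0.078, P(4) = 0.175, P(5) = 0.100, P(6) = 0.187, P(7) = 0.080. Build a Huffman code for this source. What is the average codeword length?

Repeatedly combine the two least-probable nodes; the expected code length is the sum of the merged weights.
merge 73/1000 + 39/500 → 151/1000
merge 2/25 + 1/10 → 9/50
merge 103/1000 + 151/1000 → 127/500
merge 7/40 + 9/50 → 71/200
merge 187/1000 + 51/250 → 391/1000
merge 127/500 + 71/200 → 609/1000
merge 391/1000 + 609/1000 → 1
L = 151/1000 + 9/50 + 127/500 + 71/200 + 391/1000 + 609/1000 + 1 = 147/50 = 2.94 bits/symbol.

2.94 bits/symbol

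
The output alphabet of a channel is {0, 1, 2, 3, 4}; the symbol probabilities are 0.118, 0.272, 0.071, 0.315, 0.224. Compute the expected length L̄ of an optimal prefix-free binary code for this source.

Repeatedly combine the two least-probable nodes; the expected code length is the sum of the merged weights.
merge 71/1000 + 59/500 → 189/1000
merge 189/1000 + 28/125 → 413/1000
merge 34/125 + 63/200 → 587/1000
merge 413/1000 + 587/1000 → 1
L = 189/1000 + 413/1000 + 587/1000 + 1 = 2189/1000 = 2.189 bits/symbol.

2.189 bits/symbol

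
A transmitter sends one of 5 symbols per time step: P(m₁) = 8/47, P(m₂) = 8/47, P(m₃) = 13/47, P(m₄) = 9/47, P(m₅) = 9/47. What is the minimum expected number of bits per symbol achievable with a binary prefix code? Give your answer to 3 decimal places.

2.340 bits/symbol

Repeatedly combine the two least-probable nodes; the expected code length is the sum of the merged weights.
merge 8/47 + 8/47 → 16/47
merge 9/47 + 9/47 → 18/47
merge 13/47 + 16/47 → 29/47
merge 18/47 + 29/47 → 1
L = 16/47 + 18/47 + 29/47 + 1 = 110/47 ≈ 2.340 bits/symbol.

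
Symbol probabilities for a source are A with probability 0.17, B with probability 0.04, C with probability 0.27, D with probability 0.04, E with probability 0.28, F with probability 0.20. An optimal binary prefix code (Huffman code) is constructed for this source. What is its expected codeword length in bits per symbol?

Repeatedly combine the two least-probable nodes; the expected code length is the sum of the merged weights.
merge 1/25 + 1/25 → 2/25
merge 2/25 + 17/100 → 1/4
merge 1/5 + 1/4 → 9/20
merge 27/100 + 7/25 → 11/20
merge 9/20 + 11/20 → 1
L = 2/25 + 1/4 + 9/20 + 11/20 + 1 = 233/100 = 2.33 bits/symbol.

2.33 bits/symbol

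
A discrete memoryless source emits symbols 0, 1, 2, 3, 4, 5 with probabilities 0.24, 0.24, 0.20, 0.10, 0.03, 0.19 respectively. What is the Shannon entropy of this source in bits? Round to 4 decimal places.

H = −Σ pᵢ log₂ pᵢ.
−0.24·log₂(0.24) = 0.4941
−0.24·log₂(0.24) = 0.4941
−0.20·log₂(0.20) = 0.4644
−0.10·log₂(0.10) = 0.3322
−0.03·log₂(0.03) = 0.1518
−0.19·log₂(0.19) = 0.4552
Sum ≈ 2.3918 → 2.3918 bits.

2.3918 bits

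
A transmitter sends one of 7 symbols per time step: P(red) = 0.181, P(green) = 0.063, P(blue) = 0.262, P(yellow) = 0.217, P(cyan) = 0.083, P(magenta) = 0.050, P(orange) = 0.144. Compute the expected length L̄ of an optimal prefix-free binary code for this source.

2.634 bits/symbol

Repeatedly combine the two least-probable nodes; the expected code length is the sum of the merged weights.
merge 1/20 + 63/1000 → 113/1000
merge 83/1000 + 113/1000 → 49/250
merge 18/125 + 181/1000 → 13/40
merge 49/250 + 217/1000 → 413/1000
merge 131/500 + 13/40 → 587/1000
merge 413/1000 + 587/1000 → 1
L = 113/1000 + 49/250 + 13/40 + 413/1000 + 587/1000 + 1 = 1317/500 = 2.634 bits/symbol.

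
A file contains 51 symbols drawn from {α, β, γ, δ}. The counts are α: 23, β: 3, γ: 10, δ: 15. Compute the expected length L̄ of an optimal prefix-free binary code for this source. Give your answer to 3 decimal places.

Probabilities are the counts divided by 51.
Repeatedly combine the two least-probable nodes; the expected code length is the sum of the merged weights.
merge 1/17 + 10/51 → 13/51
merge 13/51 + 5/17 → 28/51
merge 23/51 + 28/51 → 1
L = 13/51 + 28/51 + 1 = 92/51 ≈ 1.804 bits/symbol.

1.804 bits/symbol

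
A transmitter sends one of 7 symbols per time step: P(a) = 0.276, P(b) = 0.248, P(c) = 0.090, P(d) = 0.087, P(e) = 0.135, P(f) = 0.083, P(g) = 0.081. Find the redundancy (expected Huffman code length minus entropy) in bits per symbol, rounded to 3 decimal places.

Entropy H = −Σ p log₂ p ≈ 2.6124 bits.
Huffman merges: 81/1000+83/1000→41/250; 87/1000+9/100→177/1000; 27/200+41/250→299/1000; 177/1000+31/125→17/40; 69/250+299/1000→23/40; 17/40+23/40→1. L = 66/25 ≈ 2.6400.
L − H = 2.6400 − 2.6124 = 0.028 bits.

0.028 bits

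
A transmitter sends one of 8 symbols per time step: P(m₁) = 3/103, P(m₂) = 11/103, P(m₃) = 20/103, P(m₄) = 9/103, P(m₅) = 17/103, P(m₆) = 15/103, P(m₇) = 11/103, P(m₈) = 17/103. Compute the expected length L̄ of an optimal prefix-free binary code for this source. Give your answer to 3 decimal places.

2.922 bits/symbol

Repeatedly combine the two least-probable nodes; the expected code length is the sum of the merged weights.
merge 3/103 + 9/103 → 12/103
merge 11/103 + 11/103 → 22/103
merge 12/103 + 15/103 → 27/103
merge 17/103 + 17/103 → 34/103
merge 20/103 + 22/103 → 42/103
merge 27/103 + 34/103 → 61/103
merge 42/103 + 61/103 → 1
L = 12/103 + 22/103 + 27/103 + 34/103 + 42/103 + 61/103 + 1 = 301/103 ≈ 2.922 bits/symbol.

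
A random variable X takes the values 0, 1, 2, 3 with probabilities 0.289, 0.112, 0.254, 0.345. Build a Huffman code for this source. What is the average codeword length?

Repeatedly combine the two least-probable nodes; the expected code length is the sum of the merged weights.
merge 14/125 + 127/500 → 183/500
merge 289/1000 + 69/200 → 317/500
merge 183/500 + 317/500 → 1
L = 183/500 + 317/500 + 1 = 2 bits/symbol.

2 bits/symbol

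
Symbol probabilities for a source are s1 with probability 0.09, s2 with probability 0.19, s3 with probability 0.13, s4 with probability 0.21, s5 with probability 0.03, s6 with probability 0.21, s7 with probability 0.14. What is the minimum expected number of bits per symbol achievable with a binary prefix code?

2.7 bits/symbol

Repeatedly combine the two least-probable nodes; the expected code length is the sum of the merged weights.
merge 3/100 + 9/100 → 3/25
merge 3/25 + 13/100 → 1/4
merge 7/50 + 19/100 → 33/100
merge 21/100 + 21/100 → 21/50
merge 1/4 + 33/100 → 29/50
merge 21/50 + 29/50 → 1
L = 3/25 + 1/4 + 33/100 + 21/50 + 29/50 + 1 = 27/10 = 2.7 bits/symbol.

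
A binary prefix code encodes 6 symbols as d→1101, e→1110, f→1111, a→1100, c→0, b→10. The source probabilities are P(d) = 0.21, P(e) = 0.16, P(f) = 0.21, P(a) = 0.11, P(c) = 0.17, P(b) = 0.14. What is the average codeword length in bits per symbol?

L̄ = Σ pᵢ·ℓᵢ = 0.21·4 + 0.16·4 + 0.21·4 + 0.11·4 + 0.17·1 + 0.14·2 = 3.21 bits/symbol.

3.21 bits/symbol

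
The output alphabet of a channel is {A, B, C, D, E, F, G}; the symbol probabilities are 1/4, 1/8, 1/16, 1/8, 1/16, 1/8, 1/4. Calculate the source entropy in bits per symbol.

Each probability is a power of 1/2, so log₂(1/p) is an integer.
H = Σ p·log₂(1/p) = 1/4·2 + 1/8·3 + 1/16·4 + 1/8·3 + 1/16·4 + 1/8·3 + 1/4·2 = 2.625 bits.

2.625 bits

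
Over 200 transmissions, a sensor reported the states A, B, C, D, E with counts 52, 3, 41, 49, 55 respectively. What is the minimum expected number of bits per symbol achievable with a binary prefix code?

2.22 bits/symbol

Probabilities are the counts divided by 200.
Repeatedly combine the two least-probable nodes; the expected code length is the sum of the merged weights.
merge 3/200 + 41/200 → 11/50
merge 11/50 + 49/200 → 93/200
merge 13/50 + 11/40 → 107/200
merge 93/200 + 107/200 → 1
L = 11/50 + 93/200 + 107/200 + 1 = 111/50 = 2.22 bits/symbol.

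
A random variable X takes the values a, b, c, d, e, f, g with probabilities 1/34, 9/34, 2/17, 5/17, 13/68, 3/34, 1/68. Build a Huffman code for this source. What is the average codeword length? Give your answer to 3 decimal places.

2.426 bits/symbol

Repeatedly combine the two least-probable nodes; the expected code length is the sum of the merged weights.
merge 1/68 + 1/34 → 3/68
merge 3/68 + 3/34 → 9/68
merge 2/17 + 9/68 → 1/4
merge 13/68 + 1/4 → 15/34
merge 9/34 + 5/17 → 19/34
merge 15/34 + 19/34 → 1
L = 3/68 + 9/68 + 1/4 + 15/34 + 19/34 + 1 = 165/68 ≈ 2.426 bits/symbol.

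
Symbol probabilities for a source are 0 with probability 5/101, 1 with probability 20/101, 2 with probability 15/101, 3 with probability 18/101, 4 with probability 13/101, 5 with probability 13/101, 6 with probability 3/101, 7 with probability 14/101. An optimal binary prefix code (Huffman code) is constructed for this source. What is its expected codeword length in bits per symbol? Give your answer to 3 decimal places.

2.881 bits/symbol

Repeatedly combine the two least-probable nodes; the expected code length is the sum of the merged weights.
merge 3/101 + 5/101 → 8/101
merge 8/101 + 13/101 → 21/101
merge 13/101 + 14/101 → 27/101
merge 15/101 + 18/101 → 33/101
merge 20/101 + 21/101 → 41/101
merge 27/101 + 33/101 → 60/101
merge 41/101 + 60/101 → 1
L = 8/101 + 21/101 + 27/101 + 33/101 + 41/101 + 60/101 + 1 = 291/101 ≈ 2.881 bits/symbol.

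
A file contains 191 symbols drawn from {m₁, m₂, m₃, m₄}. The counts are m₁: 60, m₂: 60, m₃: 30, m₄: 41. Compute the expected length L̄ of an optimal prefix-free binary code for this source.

2 bits/symbol

Probabilities are the counts divided by 191.
Repeatedly combine the two least-probable nodes; the expected code length is the sum of the merged weights.
merge 30/191 + 41/191 → 71/191
merge 60/191 + 60/191 → 120/191
merge 71/191 + 120/191 → 1
L = 71/191 + 120/191 + 1 = 2 bits/symbol.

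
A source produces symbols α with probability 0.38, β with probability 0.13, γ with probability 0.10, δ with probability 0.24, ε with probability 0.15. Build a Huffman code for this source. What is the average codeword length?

2.23 bits/symbol

Repeatedly combine the two least-probable nodes; the expected code length is the sum of the merged weights.
merge 1/10 + 13/100 → 23/100
merge 3/20 + 23/100 → 19/50
merge 6/25 + 19/50 → 31/50
merge 19/50 + 31/50 → 1
L = 23/100 + 19/50 + 31/50 + 1 = 223/100 = 2.23 bits/symbol.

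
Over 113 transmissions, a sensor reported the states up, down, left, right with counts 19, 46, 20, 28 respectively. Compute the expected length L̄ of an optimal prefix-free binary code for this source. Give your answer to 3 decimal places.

1.938 bits/symbol

Probabilities are the counts divided by 113.
Repeatedly combine the two least-probable nodes; the expected code length is the sum of the merged weights.
merge 19/113 + 20/113 → 39/113
merge 28/113 + 39/113 → 67/113
merge 46/113 + 67/113 → 1
L = 39/113 + 67/113 + 1 = 219/113 ≈ 1.938 bits/symbol.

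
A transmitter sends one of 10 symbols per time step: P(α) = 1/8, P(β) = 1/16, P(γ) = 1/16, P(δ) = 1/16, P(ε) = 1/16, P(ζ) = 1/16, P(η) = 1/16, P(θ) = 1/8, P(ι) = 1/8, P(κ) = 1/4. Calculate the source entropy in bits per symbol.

Each probability is a power of 1/2, so log₂(1/p) is an integer.
H = Σ p·log₂(1/p) = 1/8·3 + 1/16·4 + 1/16·4 + 1/16·4 + 1/16·4 + 1/16·4 + 1/16·4 + 1/8·3 + 1/8·3 + 1/4·2 = 3.125 bits.

3.125 bits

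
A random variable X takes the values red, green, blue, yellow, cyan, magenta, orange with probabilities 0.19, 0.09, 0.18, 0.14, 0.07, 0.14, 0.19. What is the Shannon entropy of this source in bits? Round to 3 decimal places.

H = −Σ pᵢ log₂ pᵢ.
−0.19·log₂(0.19) = 0.4552
−0.09·log₂(0.09) = 0.3127
−0.18·log₂(0.18) = 0.4453
−0.14·log₂(0.14) = 0.3971
−0.07·log₂(0.07) = 0.2686
−0.14·log₂(0.14) = 0.3971
−0.19·log₂(0.19) = 0.4552
Sum ≈ 2.7312 → 2.731 bits.

2.731 bits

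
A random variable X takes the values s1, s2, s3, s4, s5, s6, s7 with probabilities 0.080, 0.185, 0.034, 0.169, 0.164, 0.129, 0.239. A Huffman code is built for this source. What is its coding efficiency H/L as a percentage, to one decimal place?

98.3%

Entropy H = −Σ p log₂ p ≈ 2.6436 bits.
Huffman merges: 17/500+2/25→57/500; 57/500+129/1000→243/1000; 41/250+169/1000→333/1000; 37/200+239/1000→53/125; 243/1000+333/1000→72/125; 53/125+72/125→1. L = 269/100 ≈ 2.6900.
Efficiency = H/L = 2.6436/2.6900 = 98.3%.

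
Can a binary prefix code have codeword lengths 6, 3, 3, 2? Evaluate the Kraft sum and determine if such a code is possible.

With common denominator 2^6 = 64: Σ 2^(−ℓᵢ) = 1/64 + 8/64 + 8/64 + 16/64 = 33/64 = 0.515625.
Kraft's inequality requires Σ ≤ 1; here Σ = 0.515625 ≤ 1, so such a prefix code exists.

0.515625; yes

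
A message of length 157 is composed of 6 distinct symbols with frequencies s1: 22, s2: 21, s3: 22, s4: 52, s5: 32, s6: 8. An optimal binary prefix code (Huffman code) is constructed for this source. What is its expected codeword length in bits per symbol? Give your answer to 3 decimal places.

2.465 bits/symbol

Probabilities are the counts divided by 157.
Repeatedly combine the two least-probable nodes; the expected code length is the sum of the merged weights.
merge 8/157 + 21/157 → 29/157
merge 22/157 + 22/157 → 44/157
merge 29/157 + 32/157 → 61/157
merge 44/157 + 52/157 → 96/157
merge 61/157 + 96/157 → 1
L = 29/157 + 44/157 + 61/157 + 96/157 + 1 = 387/157 ≈ 2.465 bits/symbol.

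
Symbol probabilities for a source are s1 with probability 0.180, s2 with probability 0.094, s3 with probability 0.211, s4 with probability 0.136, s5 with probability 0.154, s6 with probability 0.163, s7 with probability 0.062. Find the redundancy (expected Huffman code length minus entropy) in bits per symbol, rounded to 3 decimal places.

Entropy H = −Σ p log₂ p ≈ 2.7220 bits.
Huffman merges: 31/500+47/500→39/250; 17/125+77/500→29/100; 39/250+163/1000→319/1000; 9/50+211/1000→391/1000; 29/100+319/1000→609/1000; 391/1000+609/1000→1. L = 553/200 ≈ 2.7650.
L − H = 2.7650 − 2.7220 = 0.043 bits.

0.043 bits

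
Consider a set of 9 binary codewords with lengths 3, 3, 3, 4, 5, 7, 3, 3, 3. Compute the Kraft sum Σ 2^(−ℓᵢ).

0.8515625

With common denominator 2^7 = 128: Σ 2^(−ℓᵢ) = 16/128 + 16/128 + 16/128 + 8/128 + 4/128 + 1/128 + 16/128 + 16/128 + 16/128 = 109/128 = 0.8515625.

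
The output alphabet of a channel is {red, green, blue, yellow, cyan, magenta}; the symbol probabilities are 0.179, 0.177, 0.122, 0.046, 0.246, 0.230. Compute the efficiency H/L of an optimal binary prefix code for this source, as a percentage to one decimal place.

Entropy H = −Σ p log₂ p ≈ 2.4465 bits.
Huffman merges: 23/500+61/500→21/125; 21/125+177/1000→69/200; 179/1000+23/100→409/1000; 123/500+69/200→591/1000; 409/1000+591/1000→1. L = 2513/1000 ≈ 2.5130.
Efficiency = H/L = 2.4465/2.5130 = 97.4%.

97.4%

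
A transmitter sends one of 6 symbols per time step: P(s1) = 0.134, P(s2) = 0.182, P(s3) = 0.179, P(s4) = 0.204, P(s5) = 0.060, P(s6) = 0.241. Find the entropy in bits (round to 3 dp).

H = −Σ pᵢ log₂ pᵢ.
−0.134·log₂(0.134) = 0.3886
−0.182·log₂(0.182) = 0.4474
−0.179·log₂(0.179) = 0.4443
−0.204·log₂(0.204) = 0.4678
−0.060·log₂(0.060) = 0.2435
−0.241·log₂(0.241) = 0.4947
Sum ≈ 2.4863 → 2.486 bits.

2.486 bits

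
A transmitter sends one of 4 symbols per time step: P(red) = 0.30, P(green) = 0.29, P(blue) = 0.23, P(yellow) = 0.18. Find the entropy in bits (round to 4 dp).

1.9720 bits

H = −Σ pᵢ log₂ pᵢ.
−0.30·log₂(0.30) = 0.5211
−0.29·log₂(0.29) = 0.5179
−0.23·log₂(0.23) = 0.4877
−0.18·log₂(0.18) = 0.4453
Sum ≈ 1.9720 → 1.9720 bits.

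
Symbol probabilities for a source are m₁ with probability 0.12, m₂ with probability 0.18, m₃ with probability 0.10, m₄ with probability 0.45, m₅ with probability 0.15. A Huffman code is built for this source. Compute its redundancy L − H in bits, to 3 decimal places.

Entropy H = −Σ p log₂ p ≈ 2.0735 bits.
Huffman merges: 1/10+3/25→11/50; 3/20+9/50→33/100; 11/50+33/100→11/20; 9/20+11/20→1. L = 21/10 ≈ 2.1000.
L − H = 2.1000 − 2.0735 = 0.026 bits.

0.026 bits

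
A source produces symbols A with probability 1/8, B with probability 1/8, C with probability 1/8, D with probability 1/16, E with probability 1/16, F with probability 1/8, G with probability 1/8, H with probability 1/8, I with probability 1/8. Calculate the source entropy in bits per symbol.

3.125 bits

Each probability is a power of 1/2, so log₂(1/p) is an integer.
H = Σ p·log₂(1/p) = 1/8·3 + 1/8·3 + 1/8·3 + 1/16·4 + 1/16·4 + 1/8·3 + 1/8·3 + 1/8·3 + 1/8·3 = 3.125 bits.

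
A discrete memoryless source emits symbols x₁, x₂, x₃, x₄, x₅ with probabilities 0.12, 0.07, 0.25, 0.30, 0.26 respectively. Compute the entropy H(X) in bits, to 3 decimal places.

H = −Σ pᵢ log₂ pᵢ.
−0.12·log₂(0.12) = 0.3671
−0.07·log₂(0.07) = 0.2686
−0.25·log₂(0.25) = 0.5000
−0.30·log₂(0.30) = 0.5211
−0.26·log₂(0.26) = 0.5053
Sum ≈ 2.1620 → 2.162 bits.

2.162 bits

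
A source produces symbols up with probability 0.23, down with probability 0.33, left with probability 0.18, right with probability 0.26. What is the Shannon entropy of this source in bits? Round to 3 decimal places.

1.966 bits

H = −Σ pᵢ log₂ pᵢ.
−0.23·log₂(0.23) = 0.4877
−0.33·log₂(0.33) = 0.5278
−0.18·log₂(0.18) = 0.4453
−0.26·log₂(0.26) = 0.5053
Sum ≈ 1.9661 → 1.966 bits.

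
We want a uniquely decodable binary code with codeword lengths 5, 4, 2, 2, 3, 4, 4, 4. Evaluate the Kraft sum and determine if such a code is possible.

With common denominator 2^5 = 32: Σ 2^(−ℓᵢ) = 1/32 + 2/32 + 8/32 + 8/32 + 4/32 + 2/32 + 2/32 + 2/32 = 29/32 = 0.90625.
Kraft's inequality requires Σ ≤ 1; here Σ = 0.90625 ≤ 1, so such a prefix code exists.

0.90625; yes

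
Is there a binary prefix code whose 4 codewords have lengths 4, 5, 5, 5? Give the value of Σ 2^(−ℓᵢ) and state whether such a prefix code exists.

0.15625; yes

With common denominator 2^5 = 32: Σ 2^(−ℓᵢ) = 2/32 + 1/32 + 1/32 + 1/32 = 5/32 = 0.15625.
Kraft's inequality requires Σ ≤ 1; here Σ = 0.15625 ≤ 1, so such a prefix code exists.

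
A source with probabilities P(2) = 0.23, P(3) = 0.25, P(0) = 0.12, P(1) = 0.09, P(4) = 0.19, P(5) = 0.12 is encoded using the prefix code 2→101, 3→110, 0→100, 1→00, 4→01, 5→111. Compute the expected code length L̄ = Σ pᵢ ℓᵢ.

2.72 bits/symbol

L̄ = Σ pᵢ·ℓᵢ = 0.23·3 + 0.25·3 + 0.12·3 + 0.09·2 + 0.19·2 + 0.12·3 = 2.72 bits/symbol.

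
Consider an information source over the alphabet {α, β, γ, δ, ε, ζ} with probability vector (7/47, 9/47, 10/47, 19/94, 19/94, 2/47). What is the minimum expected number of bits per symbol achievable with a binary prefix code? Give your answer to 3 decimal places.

Repeatedly combine the two least-probable nodes; the expected code length is the sum of the merged weights.
merge 2/47 + 7/47 → 9/47
merge 9/47 + 9/47 → 18/47
merge 19/94 + 19/94 → 19/47
merge 10/47 + 18/47 → 28/47
merge 19/47 + 28/47 → 1
L = 9/47 + 18/47 + 19/47 + 28/47 + 1 = 121/47 ≈ 2.574 bits/symbol.

2.574 bits/symbol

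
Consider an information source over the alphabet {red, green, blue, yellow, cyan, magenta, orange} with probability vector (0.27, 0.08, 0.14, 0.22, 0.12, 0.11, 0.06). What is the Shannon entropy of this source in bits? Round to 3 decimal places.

H = −Σ pᵢ log₂ pᵢ.
−0.27·log₂(0.27) = 0.5100
−0.08·log₂(0.08) = 0.2915
−0.14·log₂(0.14) = 0.3971
−0.22·log₂(0.22) = 0.4806
−0.12·log₂(0.12) = 0.3671
−0.11·log₂(0.11) = 0.3503
−0.06·log₂(0.06) = 0.2435
Sum ≈ 2.6401 → 2.640 bits.

2.640 bits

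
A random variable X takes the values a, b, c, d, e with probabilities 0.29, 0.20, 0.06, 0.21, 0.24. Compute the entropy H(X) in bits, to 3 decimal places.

2.193 bits

H = −Σ pᵢ log₂ pᵢ.
−0.29·log₂(0.29) = 0.5179
−0.20·log₂(0.20) = 0.4644
−0.06·log₂(0.06) = 0.2435
−0.21·log₂(0.21) = 0.4728
−0.24·log₂(0.24) = 0.4941
Sum ≈ 2.1928 → 2.193 bits.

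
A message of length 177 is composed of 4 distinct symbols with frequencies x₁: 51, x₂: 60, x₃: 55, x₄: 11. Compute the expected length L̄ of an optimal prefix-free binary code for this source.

Probabilities are the counts divided by 177.
Repeatedly combine the two least-probable nodes; the expected code length is the sum of the merged weights.
merge 11/177 + 17/59 → 62/177
merge 55/177 + 20/59 → 115/177
merge 62/177 + 115/177 → 1
L = 62/177 + 115/177 + 1 = 2 bits/symbol.

2 bits/symbol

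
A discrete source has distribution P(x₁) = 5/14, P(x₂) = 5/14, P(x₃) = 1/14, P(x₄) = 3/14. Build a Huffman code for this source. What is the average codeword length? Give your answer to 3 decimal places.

1.929 bits/symbol

Repeatedly combine the two least-probable nodes; the expected code length is the sum of the merged weights.
merge 1/14 + 3/14 → 2/7
merge 2/7 + 5/14 → 9/14
merge 5/14 + 9/14 → 1
L = 2/7 + 9/14 + 1 = 27/14 ≈ 1.929 bits/symbol.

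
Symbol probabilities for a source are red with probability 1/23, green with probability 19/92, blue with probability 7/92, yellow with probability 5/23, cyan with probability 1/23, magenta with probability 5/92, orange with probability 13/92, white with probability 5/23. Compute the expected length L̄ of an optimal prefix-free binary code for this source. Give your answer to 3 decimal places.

Repeatedly combine the two least-probable nodes; the expected code length is the sum of the merged weights.
merge 1/23 + 1/23 → 2/23
merge 5/92 + 7/92 → 3/23
merge 2/23 + 3/23 → 5/23
merge 13/92 + 19/92 → 8/23
merge 5/23 + 5/23 → 10/23
merge 5/23 + 8/23 → 13/23
merge 10/23 + 13/23 → 1
L = 2/23 + 3/23 + 5/23 + 8/23 + 10/23 + 13/23 + 1 = 64/23 ≈ 2.783 bits/symbol.

2.783 bits/symbol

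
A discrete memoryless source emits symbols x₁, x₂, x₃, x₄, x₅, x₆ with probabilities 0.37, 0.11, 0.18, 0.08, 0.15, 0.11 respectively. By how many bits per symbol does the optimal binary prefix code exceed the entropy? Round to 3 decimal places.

Entropy H = −Σ p log₂ p ≈ 2.3787 bits.
Huffman merges: 2/25+11/100→19/100; 11/100+3/20→13/50; 9/50+19/100→37/100; 13/50+37/100→63/100; 37/100+63/100→1. L = 49/20 ≈ 2.4500.
L − H = 2.4500 − 2.3787 = 0.071 bits.

0.071 bits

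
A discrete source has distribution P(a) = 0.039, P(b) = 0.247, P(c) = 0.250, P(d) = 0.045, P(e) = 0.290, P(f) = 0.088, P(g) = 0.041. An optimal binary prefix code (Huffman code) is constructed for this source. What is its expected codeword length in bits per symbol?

Repeatedly combine the two least-probable nodes; the expected code length is the sum of the merged weights.
merge 39/1000 + 41/1000 → 2/25
merge 9/200 + 2/25 → 1/8
merge 11/125 + 1/8 → 213/1000
merge 213/1000 + 247/1000 → 23/50
merge 1/4 + 29/100 → 27/50
merge 23/50 + 27/50 → 1
L = 2/25 + 1/8 + 213/1000 + 23/50 + 27/50 + 1 = 1209/500 = 2.418 bits/symbol.

2.418 bits/symbol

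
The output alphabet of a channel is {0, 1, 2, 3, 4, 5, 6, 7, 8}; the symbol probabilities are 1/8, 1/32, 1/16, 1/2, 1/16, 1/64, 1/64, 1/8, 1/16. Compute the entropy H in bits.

Each probability is a power of 1/2, so log₂(1/p) is an integer.
H = Σ p·log₂(1/p) = 1/8·3 + 1/32·5 + 1/16·4 + 1/2·1 + 1/16·4 + 1/64·6 + 1/64·6 + 1/8·3 + 1/16·4 = 2.34375 bits.

2.34375 bits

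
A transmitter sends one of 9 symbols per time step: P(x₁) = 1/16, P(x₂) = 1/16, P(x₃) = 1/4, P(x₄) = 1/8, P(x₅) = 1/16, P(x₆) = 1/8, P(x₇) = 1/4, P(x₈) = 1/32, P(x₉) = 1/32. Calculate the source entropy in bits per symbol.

Each probability is a power of 1/2, so log₂(1/p) is an integer.
H = Σ p·log₂(1/p) = 1/16·4 + 1/16·4 + 1/4·2 + 1/8·3 + 1/16·4 + 1/8·3 + 1/4·2 + 1/32·5 + 1/32·5 = 2.8125 bits.

2.8125 bits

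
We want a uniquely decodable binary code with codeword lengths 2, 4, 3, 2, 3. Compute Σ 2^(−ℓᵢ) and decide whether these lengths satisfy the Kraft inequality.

With common denominator 2^4 = 16: Σ 2^(−ℓᵢ) = 4/16 + 1/16 + 2/16 + 4/16 + 2/16 = 13/16 = 0.8125.
Kraft's inequality requires Σ ≤ 1; here Σ = 0.8125 ≤ 1, so such a prefix code exists.

0.8125; yes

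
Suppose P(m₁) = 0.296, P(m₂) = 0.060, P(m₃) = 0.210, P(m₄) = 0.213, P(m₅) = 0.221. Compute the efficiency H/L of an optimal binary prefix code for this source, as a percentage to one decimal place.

96.6%

Entropy H = −Σ p log₂ p ≈ 2.1928 bits.
Huffman merges: 3/50+21/100→27/100; 213/1000+221/1000→217/500; 27/100+37/125→283/500; 217/500+283/500→1. L = 227/100 ≈ 2.2700.
Efficiency = H/L = 2.1928/2.2700 = 96.6%.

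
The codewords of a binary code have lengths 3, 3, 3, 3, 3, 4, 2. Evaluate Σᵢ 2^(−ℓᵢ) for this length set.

0.9375

With common denominator 2^4 = 16: Σ 2^(−ℓᵢ) = 2/16 + 2/16 + 2/16 + 2/16 + 2/16 + 1/16 + 4/16 = 15/16 = 0.9375.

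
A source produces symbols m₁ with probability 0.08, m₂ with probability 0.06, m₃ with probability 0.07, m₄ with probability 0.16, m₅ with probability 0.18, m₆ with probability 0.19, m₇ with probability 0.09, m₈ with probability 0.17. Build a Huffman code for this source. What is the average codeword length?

2.93 bits/symbol

Repeatedly combine the two least-probable nodes; the expected code length is the sum of the merged weights.
merge 3/50 + 7/100 → 13/100
merge 2/25 + 9/100 → 17/100
merge 13/100 + 4/25 → 29/100
merge 17/100 + 17/100 → 17/50
merge 9/50 + 19/100 → 37/100
merge 29/100 + 17/50 → 63/100
merge 37/100 + 63/100 → 1
L = 13/100 + 17/100 + 29/100 + 17/50 + 37/100 + 63/100 + 1 = 293/100 = 2.93 bits/symbol.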